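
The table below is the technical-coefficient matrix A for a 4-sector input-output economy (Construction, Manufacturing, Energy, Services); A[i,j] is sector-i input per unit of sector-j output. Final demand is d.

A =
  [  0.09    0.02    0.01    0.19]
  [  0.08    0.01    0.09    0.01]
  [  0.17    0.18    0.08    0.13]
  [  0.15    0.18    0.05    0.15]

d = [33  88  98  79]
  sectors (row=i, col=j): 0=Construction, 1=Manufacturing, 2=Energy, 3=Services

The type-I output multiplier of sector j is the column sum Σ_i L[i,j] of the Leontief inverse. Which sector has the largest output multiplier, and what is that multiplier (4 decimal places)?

Form M = I − A:
  [  0.91   -0.02   -0.01   -0.19]
  [ -0.08    0.99   -0.09   -0.01]
  [ -0.17   -0.18    0.92   -0.13]
  [ -0.15   -0.18   -0.05    0.85]
Leontief inverse L = M⁻¹:
  [  1.1558    0.0777    0.0345    0.2646]
  [  0.1206    1.0419    0.1063    0.0555]
  [  0.2719    0.2534    1.1275    0.2362]
  [  0.2455    0.2493    0.0949    1.2488]
Total output x = L · d:
  x_0 = 1.1558·33 + 0.0777·88 + 0.0345·98 + 0.2646·79 = 69.2666
  x_1 = 0.1206·33 + 1.0419·88 + 0.1063·98 + 0.0555·79 = 110.4649
  x_2 = 0.2719·33 + 0.2534·88 + 1.1275·98 + 0.2362·79 = 160.4329
  x_3 = 0.2455·33 + 0.2493·88 + 0.0949·98 + 1.2488·79 = 137.9945
Output multipliers (column sums of L):
  Construction: 1.7937
  Manufacturing: 1.6224
  Energy: 1.3633
  Services: 1.8050

Services (1.8050)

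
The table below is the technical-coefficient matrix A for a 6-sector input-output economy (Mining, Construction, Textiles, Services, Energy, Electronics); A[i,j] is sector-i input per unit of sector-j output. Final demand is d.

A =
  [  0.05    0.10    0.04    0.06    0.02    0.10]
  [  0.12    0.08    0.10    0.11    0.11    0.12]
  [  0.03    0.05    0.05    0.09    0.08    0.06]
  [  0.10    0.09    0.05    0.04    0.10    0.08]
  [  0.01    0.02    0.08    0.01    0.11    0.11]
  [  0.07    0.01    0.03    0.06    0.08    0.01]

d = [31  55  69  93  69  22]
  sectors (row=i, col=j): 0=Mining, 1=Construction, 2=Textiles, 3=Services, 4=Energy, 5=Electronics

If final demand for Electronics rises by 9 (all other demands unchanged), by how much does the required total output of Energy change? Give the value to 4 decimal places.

1.3209

Form M = I − A:
  [  0.95   -0.10   -0.04   -0.06   -0.02   -0.10]
  [ -0.12    0.92   -0.10   -0.11   -0.11   -0.12]
  [ -0.03   -0.05    0.95   -0.09   -0.08   -0.06]
  [ -0.10   -0.09   -0.05    0.96   -0.10   -0.08]
  [ -0.01   -0.02   -0.08   -0.01    0.89   -0.11]
  [ -0.07   -0.01   -0.03   -0.06   -0.08    0.99]
Leontief inverse L = M⁻¹:
  [  1.0946    0.1362    0.0766    0.1012    0.0730    0.1480]
  [  0.1839    1.1389    0.1596    0.1716    0.1967    0.2020]
  [  0.0670    0.0824    1.0852    0.1234    0.1327    0.1072]
  [  0.1462    0.1324    0.0954    1.0855    0.1630    0.1424]
  [  0.0356    0.0403    0.1098    0.0384    1.1568    0.1468]
  [  0.0930    0.0349    0.0546    0.0815    0.1145    1.0463]
Total output x = L · d:
  x_0 = 1.0946·31 + 0.1362·55 + 0.0766·69 + 0.1012·93 + 0.0730·69 + 0.1480·22 = 64.4144
  x_1 = 0.1839·31 + 1.1389·55 + 0.1596·69 + 0.1716·93 + 0.1967·69 + 0.2020·22 = 113.3299
  x_2 = 0.0670·31 + 0.0824·55 + 1.0852·69 + 0.1234·93 + 0.1327·69 + 0.1072·22 = 104.4842
  x_3 = 0.1462·31 + 0.1324·55 + 0.0954·69 + 1.0855·93 + 0.1630·69 + 0.1424·22 = 133.7315
  x_4 = 0.0356·31 + 0.0403·55 + 0.1098·69 + 0.0384·93 + 1.1568·69 + 0.1468·22 = 97.5110
  x_5 = 0.0930·31 + 0.0349·55 + 0.0546·69 + 0.0815·93 + 0.1145·69 + 1.0463·22 = 47.0723
Δx_4 = L[4,5] · Δd_5 = 0.1468 · 9 = 1.3209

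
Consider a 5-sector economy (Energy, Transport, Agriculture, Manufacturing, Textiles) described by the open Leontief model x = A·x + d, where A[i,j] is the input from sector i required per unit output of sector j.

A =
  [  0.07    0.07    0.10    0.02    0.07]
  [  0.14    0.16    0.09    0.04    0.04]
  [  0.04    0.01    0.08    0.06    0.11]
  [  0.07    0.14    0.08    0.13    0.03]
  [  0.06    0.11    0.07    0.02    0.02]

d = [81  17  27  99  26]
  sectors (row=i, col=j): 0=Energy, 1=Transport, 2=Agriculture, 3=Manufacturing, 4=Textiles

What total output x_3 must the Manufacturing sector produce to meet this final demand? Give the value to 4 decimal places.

136.2830

Form M = I − A:
  [  0.93   -0.07   -0.10   -0.02   -0.07]
  [ -0.14    0.84   -0.09   -0.04   -0.04]
  [ -0.04   -0.01    0.92   -0.06   -0.11]
  [ -0.07   -0.14   -0.08    0.87   -0.03]
  [ -0.06   -0.11   -0.07   -0.02    0.98]
Leontief inverse L = M⁻¹:
  [  1.1084    0.1145    0.1431    0.0429    0.1012]
  [  0.2033    1.2327    0.1556    0.0740    0.0846]
  [  0.0708    0.0509    1.1172    0.0841    0.1351]
  [  0.1318    0.2175    0.1430    1.1739    0.0703]
  [  0.0984    0.1534    0.1089    0.0409    1.0472]
Total output x = L · d:
  x_0 = 1.1084·81 + 0.1145·17 + 0.1431·27 + 0.0429·99 + 0.1012·26 = 102.4756
  x_1 = 0.2033·81 + 1.2327·17 + 0.1556·27 + 0.0740·99 + 0.0846·26 = 51.1478
  x_2 = 0.0708·81 + 0.0509·17 + 1.1172·27 + 0.0841·99 + 0.1351·26 = 48.6036
  x_3 = 0.1318·81 + 0.2175·17 + 0.1430·27 + 1.1739·99 + 0.0703·26 = 136.2830
  x_4 = 0.0984·81 + 0.1534·17 + 0.1089·27 + 0.0409·99 + 1.0472·26 = 44.7987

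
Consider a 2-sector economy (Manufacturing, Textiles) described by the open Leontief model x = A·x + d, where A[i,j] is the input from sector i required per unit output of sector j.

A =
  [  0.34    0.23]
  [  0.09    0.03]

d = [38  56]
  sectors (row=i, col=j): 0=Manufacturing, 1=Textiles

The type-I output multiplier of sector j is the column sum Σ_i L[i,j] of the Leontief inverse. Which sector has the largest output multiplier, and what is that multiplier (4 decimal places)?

Form M = I − A:
  [  0.66   -0.23]
  [ -0.09    0.97]
Leontief inverse L = M⁻¹:
  [  1.5658    0.3713]
  [  0.1453    1.0654]
Total output x = L · d:
  x_0 = 1.5658·38 + 0.3713·56 = 80.2906
  x_1 = 0.1453·38 + 1.0654·56 = 65.1816
Output multipliers (column sums of L):
  Manufacturing: 1.7111
  Textiles: 1.4366

Manufacturing (1.7111)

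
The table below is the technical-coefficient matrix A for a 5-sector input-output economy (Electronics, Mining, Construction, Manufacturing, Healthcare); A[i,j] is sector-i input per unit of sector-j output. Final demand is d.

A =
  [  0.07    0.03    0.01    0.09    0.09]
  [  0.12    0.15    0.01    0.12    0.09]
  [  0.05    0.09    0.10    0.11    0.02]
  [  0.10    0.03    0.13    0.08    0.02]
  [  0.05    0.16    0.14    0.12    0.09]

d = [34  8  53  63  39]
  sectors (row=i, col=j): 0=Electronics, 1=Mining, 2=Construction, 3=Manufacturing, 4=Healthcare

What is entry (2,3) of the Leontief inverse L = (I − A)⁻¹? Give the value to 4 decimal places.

L[2,3] = 0.1723

Form M = I − A:
  [  0.93   -0.03   -0.01   -0.09   -0.09]
  [ -0.12    0.85   -0.01   -0.12   -0.09]
  [ -0.05   -0.09    0.90   -0.11   -0.02]
  [ -0.10   -0.03   -0.13    0.92   -0.02]
  [ -0.05   -0.16   -0.14   -0.12    0.91]
Leontief inverse L = M⁻¹:
  [  1.1090    0.0724    0.0522    0.1400    0.1211]
  [  0.1917    1.2252    0.0682    0.2058    0.1462]
  [  0.1012    0.1411    1.1469    0.1723    0.0530]
  [  0.1439    0.0732    0.1746    1.1380    0.0503]
  [  0.1292    0.2508    0.2143    0.2205    1.1460]
Total output x = L · d:
  x_0 = 1.1090·34 + 0.0724·8 + 0.0522·53 + 0.1400·63 + 0.1211·39 = 54.5881
  x_1 = 0.1917·34 + 1.2252·8 + 0.0682·53 + 0.2058·63 + 0.1462·39 = 38.6015
  x_2 = 0.1012·34 + 0.1411·8 + 1.1469·53 + 0.1723·63 + 0.0530·39 = 78.2816
  x_3 = 0.1439·34 + 0.0732·8 + 0.1746·53 + 1.1380·63 + 0.0503·39 = 88.3917
  x_4 = 0.1292·34 + 0.2508·8 + 0.2143·53 + 0.2205·63 + 1.1460·39 = 76.3429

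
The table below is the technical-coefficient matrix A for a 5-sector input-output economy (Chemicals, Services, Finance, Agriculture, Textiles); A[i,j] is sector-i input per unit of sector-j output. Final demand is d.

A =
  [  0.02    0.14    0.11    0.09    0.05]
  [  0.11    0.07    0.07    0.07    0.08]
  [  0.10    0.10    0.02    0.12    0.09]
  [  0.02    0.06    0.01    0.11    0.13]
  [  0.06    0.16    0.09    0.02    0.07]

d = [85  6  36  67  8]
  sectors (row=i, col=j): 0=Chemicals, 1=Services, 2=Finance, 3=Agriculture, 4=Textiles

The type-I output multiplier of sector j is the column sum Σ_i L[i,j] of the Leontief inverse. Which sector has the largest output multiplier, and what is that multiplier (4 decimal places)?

Services (1.8640)

Form M = I − A:
  [  0.98   -0.14   -0.11   -0.09   -0.05]
  [ -0.11    0.93   -0.07   -0.07   -0.08]
  [ -0.10   -0.10    0.98   -0.12   -0.09]
  [ -0.02   -0.06   -0.01    0.89   -0.13]
  [ -0.06   -0.16   -0.09   -0.02    0.93]
Leontief inverse L = M⁻¹:
  [  1.0680    0.2048    0.1461    0.1463    0.1096]
  [  0.1502    1.1410    0.1119    0.1230    0.1343]
  [  0.1407    0.1726    1.0641    0.1746    0.1498]
  [  0.0517    0.1169    0.0421    1.1477    0.1773]
  [  0.1095    0.2287    0.1326    0.0722    1.1237]
Total output x = L · d:
  x_0 = 1.0680·85 + 0.2048·6 + 0.1461·36 + 0.1463·67 + 0.1096·8 = 107.9428
  x_1 = 0.1502·85 + 1.1410·6 + 0.1119·36 + 0.1230·67 + 0.1343·8 = 32.9621
  x_2 = 0.1407·85 + 0.1726·6 + 1.0641·36 + 0.1746·67 + 0.1498·8 = 64.2005
  x_3 = 0.0517·85 + 0.1169·6 + 0.0421·36 + 1.1477·67 + 0.1773·8 = 84.9264
  x_4 = 0.1095·85 + 0.2287·6 + 0.1326·36 + 0.0722·67 + 1.1237·8 = 29.2764
Output multipliers (column sums of L):
  Chemicals: 1.5201
  Services: 1.8640
  Finance: 1.4968
  Agriculture: 1.6638
  Textiles: 1.6948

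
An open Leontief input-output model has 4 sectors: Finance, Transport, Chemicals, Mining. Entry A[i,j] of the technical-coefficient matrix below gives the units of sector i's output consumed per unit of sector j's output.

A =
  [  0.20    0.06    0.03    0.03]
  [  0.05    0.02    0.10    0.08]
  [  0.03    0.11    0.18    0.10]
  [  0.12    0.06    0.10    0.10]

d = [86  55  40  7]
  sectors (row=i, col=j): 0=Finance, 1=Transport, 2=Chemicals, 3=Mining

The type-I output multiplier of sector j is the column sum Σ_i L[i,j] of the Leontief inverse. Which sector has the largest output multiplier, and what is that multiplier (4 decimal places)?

Chemicals (1.6277)

Form M = I − A:
  [  0.80   -0.06   -0.03   -0.03]
  [ -0.05    0.98   -0.10   -0.08]
  [ -0.03   -0.11    0.82   -0.10]
  [ -0.12   -0.06   -0.10    0.90]
Leontief inverse L = M⁻¹:
  [  1.2665    0.0882    0.0641    0.0572]
  [  0.0878    1.0489    0.1448    0.1123]
  [  0.0805    0.1560    1.2606    0.1566]
  [  0.1837    0.0990    0.1583    1.1436]
Total output x = L · d:
  x_0 = 1.2665·86 + 0.0882·55 + 0.0641·40 + 0.0572·7 = 116.7342
  x_1 = 0.0878·86 + 1.0489·55 + 0.1448·40 + 0.1123·7 = 71.8218
  x_2 = 0.0805·86 + 0.1560·55 + 1.2606·40 + 0.1566·7 = 67.0246
  x_3 = 0.1837·86 + 0.0990·55 + 0.1583·40 + 1.1436·7 = 35.5776
Output multipliers (column sums of L):
  Finance: 1.6185
  Transport: 1.3922
  Chemicals: 1.6277
  Mining: 1.4697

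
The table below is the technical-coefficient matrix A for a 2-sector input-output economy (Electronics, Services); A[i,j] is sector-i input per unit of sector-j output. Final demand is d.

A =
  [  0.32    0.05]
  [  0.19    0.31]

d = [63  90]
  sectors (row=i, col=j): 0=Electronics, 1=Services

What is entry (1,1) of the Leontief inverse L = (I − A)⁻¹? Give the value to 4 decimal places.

Form M = I − A:
  [  0.68   -0.05]
  [ -0.19    0.69]
Leontief inverse L = M⁻¹:
  [  1.5010    0.1088]
  [  0.4133    1.4792]
Total output x = L · d:
  x_0 = 1.5010·63 + 0.1088·90 = 104.3507
  x_1 = 0.4133·63 + 1.4792·90 = 159.1690

L[1,1] = 1.4792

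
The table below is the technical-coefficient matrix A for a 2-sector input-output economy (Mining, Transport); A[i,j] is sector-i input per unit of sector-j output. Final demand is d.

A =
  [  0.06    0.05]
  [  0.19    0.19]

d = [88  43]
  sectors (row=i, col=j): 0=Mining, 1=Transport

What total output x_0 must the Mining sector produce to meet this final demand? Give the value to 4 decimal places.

Form M = I − A:
  [  0.94   -0.05]
  [ -0.19    0.81]
Leontief inverse L = M⁻¹:
  [  1.0773    0.0665]
  [  0.2527    1.2502]
Total output x = L · d:
  x_0 = 1.0773·88 + 0.0665·43 = 97.6593
  x_1 = 0.2527·88 + 1.2502·43 = 75.9941

97.6593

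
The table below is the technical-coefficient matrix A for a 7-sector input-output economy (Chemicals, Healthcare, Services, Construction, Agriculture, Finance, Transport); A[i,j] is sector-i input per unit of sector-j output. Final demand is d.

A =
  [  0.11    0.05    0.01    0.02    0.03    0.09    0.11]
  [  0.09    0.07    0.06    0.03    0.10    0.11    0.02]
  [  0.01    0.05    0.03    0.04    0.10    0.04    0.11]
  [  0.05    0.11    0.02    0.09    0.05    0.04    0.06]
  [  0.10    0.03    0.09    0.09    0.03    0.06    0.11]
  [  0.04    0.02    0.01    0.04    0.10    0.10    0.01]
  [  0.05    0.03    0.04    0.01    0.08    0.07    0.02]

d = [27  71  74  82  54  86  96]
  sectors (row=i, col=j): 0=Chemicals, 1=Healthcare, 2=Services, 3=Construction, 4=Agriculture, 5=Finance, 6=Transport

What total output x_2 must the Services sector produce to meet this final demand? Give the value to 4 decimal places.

120.3645

Form M = I − A:
  [  0.89   -0.05   -0.01   -0.02   -0.03   -0.09   -0.11]
  [ -0.09    0.93   -0.06   -0.03   -0.10   -0.11   -0.02]
  [ -0.01   -0.05    0.97   -0.04   -0.10   -0.04   -0.11]
  [ -0.05   -0.11   -0.02    0.91   -0.05   -0.04   -0.06]
  [ -0.10   -0.03   -0.09   -0.09    0.97   -0.06   -0.11]
  [ -0.04   -0.02   -0.01   -0.04   -0.10    0.90   -0.01]
  [ -0.05   -0.03   -0.04   -0.01   -0.08   -0.07    0.98]
Leontief inverse L = M⁻¹:
  [  1.1581    0.0797    0.0326    0.0452    0.0770    0.1457    0.1482]
  [  0.1460    1.1070    0.0905    0.0674    0.1553    0.1729    0.0725]
  [  0.0521    0.0792    1.0581    0.0699    0.1435    0.0861    0.1475]
  [  0.0998    0.1493    0.0478    1.1232    0.0993    0.0947    0.1005]
  [  0.1524    0.0723    0.1175    0.1255    1.0875    0.1200    0.1627]
  [  0.0776    0.0443    0.0311    0.0685    0.1350    1.1411    0.0441]
  [  0.0847    0.0518    0.0599    0.0338    0.1140    0.1085    1.0537]
Total output x = L · d:
  x_0 = 1.1581·27 + 0.0797·71 + 0.0326·74 + 0.0452·82 + 0.0770·54 + 0.1457·86 + 0.1482·96 = 73.9480
  x_1 = 0.1460·27 + 1.1070·71 + 0.0905·74 + 0.0674·82 + 0.1553·54 + 0.1729·86 + 0.0725·96 = 124.9844
  x_2 = 0.0521·27 + 0.0792·71 + 1.0581·74 + 0.0699·82 + 0.1435·54 + 0.0861·86 + 0.1475·96 = 120.3645
  x_3 = 0.0998·27 + 0.1493·71 + 0.0478·74 + 1.1232·82 + 0.0993·54 + 0.0947·86 + 0.1005·96 = 132.0868
  x_4 = 0.1524·27 + 0.0723·71 + 0.1175·74 + 0.1255·82 + 1.0875·54 + 0.1200·86 + 0.1627·96 = 112.8996
  x_5 = 0.0776·27 + 0.0443·71 + 0.0311·74 + 0.0685·82 + 0.1350·54 + 1.1411·86 + 0.0441·96 = 122.8142
  x_6 = 0.0847·27 + 0.0518·71 + 0.0599·74 + 0.0338·82 + 0.1140·54 + 0.1085·86 + 1.0537·96 = 129.8075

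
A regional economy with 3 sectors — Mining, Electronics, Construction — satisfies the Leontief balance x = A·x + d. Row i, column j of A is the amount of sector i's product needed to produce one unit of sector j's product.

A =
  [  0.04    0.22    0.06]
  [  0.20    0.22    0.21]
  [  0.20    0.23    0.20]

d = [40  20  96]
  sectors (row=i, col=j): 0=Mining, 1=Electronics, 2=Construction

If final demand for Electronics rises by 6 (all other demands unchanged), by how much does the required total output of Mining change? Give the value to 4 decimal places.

Form M = I − A:
  [  0.96   -0.22   -0.06]
  [ -0.20    0.78   -0.21]
  [ -0.20   -0.23    0.80]
Leontief inverse L = M⁻¹:
  [  1.1604    0.3826    0.1875]
  [  0.4072    1.5238    0.4305]
  [  0.4072    0.5338    1.4206]
Total output x = L · d:
  x_0 = 1.1604·40 + 0.3826·20 + 0.1875·96 = 72.0644
  x_1 = 0.4072·40 + 1.5238·20 + 0.4305·96 = 88.0962
  x_2 = 0.4072·40 + 0.5338·20 + 1.4206·96 = 163.3438
Δx_0 = L[0,1] · Δd_1 = 0.3826 · 6 = 2.2954

2.2954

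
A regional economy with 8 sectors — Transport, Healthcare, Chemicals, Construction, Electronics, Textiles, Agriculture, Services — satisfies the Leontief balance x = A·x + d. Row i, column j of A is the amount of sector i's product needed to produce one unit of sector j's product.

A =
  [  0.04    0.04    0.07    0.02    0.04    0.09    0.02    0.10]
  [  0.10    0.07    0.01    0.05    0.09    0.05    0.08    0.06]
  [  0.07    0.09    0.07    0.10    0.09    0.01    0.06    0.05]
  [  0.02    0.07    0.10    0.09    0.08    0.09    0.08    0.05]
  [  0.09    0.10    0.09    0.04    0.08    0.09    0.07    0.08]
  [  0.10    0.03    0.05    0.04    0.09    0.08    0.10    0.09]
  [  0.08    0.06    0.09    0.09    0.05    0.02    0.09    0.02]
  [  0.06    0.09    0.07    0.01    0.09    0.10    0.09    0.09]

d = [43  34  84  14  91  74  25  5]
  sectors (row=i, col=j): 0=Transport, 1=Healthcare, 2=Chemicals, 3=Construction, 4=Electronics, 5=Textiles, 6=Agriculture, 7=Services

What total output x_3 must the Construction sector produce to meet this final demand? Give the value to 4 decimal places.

76.7404

Form M = I − A:
  [  0.96   -0.04   -0.07   -0.02   -0.04   -0.09   -0.02   -0.10]
  [ -0.10    0.93   -0.01   -0.05   -0.09   -0.05   -0.08   -0.06]
  [ -0.07   -0.09    0.93   -0.10   -0.09   -0.01   -0.06   -0.05]
  [ -0.02   -0.07   -0.10    0.91   -0.08   -0.09   -0.08   -0.05]
  [ -0.09   -0.10   -0.09   -0.04    0.92   -0.09   -0.07   -0.08]
  [ -0.10   -0.03   -0.05   -0.04   -0.09    0.92   -0.10   -0.09]
  [ -0.08   -0.06   -0.09   -0.09   -0.05   -0.02    0.91   -0.02]
  [ -0.06   -0.09   -0.07   -0.01   -0.09   -0.10   -0.09    0.91]
Leontief inverse L = M⁻¹:
  [  1.1081    0.1046    0.1322    0.0671    0.1134    0.1533    0.0902    0.1667]
  [  0.1791    1.1456    0.0866    0.1069    0.1721    0.1264    0.1604    0.1370]
  [  0.1519    0.1747    1.1525    0.1672    0.1801    0.0880    0.1456    0.1284]
  [  0.1127    0.1602    0.1895    1.1655    0.1800    0.1719    0.1775    0.1341]
  [  0.1918    0.1963    0.1834    0.1143    1.1868    0.1816    0.1723    0.1764]
  [  0.1904    0.1168    0.1396    0.1063    0.1845    1.1654    0.1929    0.1779]
  [  0.1536    0.1352    0.1667    0.1551    0.1304    0.0872    1.1672    0.0892]
  [  0.1588    0.1810    0.1580    0.0790    0.1909    0.1859    0.1886    1.1806]
Total output x = L · d:
  x_0 = 1.1081·43 + 0.1046·34 + 0.1322·84 + 0.0671·14 + 0.1134·91 + 0.1533·74 + 0.0902·25 + 0.1667·5 = 88.0050
  x_1 = 0.1791·43 + 1.1456·34 + 0.0866·84 + 0.1069·14 + 0.1721·91 + 0.1264·74 + 0.1604·25 + 0.1370·5 = 85.1314
  x_2 = 0.1519·43 + 0.1747·34 + 1.1525·84 + 0.1672·14 + 0.1801·91 + 0.0880·74 + 0.1456·25 + 0.1284·5 = 138.7968
  x_3 = 0.1127·43 + 0.1602·34 + 0.1895·84 + 1.1655·14 + 0.1800·91 + 0.1719·74 + 0.1775·25 + 0.1341·5 = 76.7404
  x_4 = 0.1918·43 + 0.1963·34 + 0.1834·84 + 0.1143·14 + 1.1868·91 + 0.1816·74 + 0.1723·25 + 0.1764·5 = 158.5496
  x_5 = 0.1904·43 + 0.1168·34 + 0.1396·84 + 0.1063·14 + 0.1845·91 + 1.1654·74 + 0.1929·25 + 0.1779·5 = 134.1135
  x_6 = 0.1536·43 + 0.1352·34 + 0.1667·84 + 0.1551·14 + 0.1304·91 + 0.0872·74 + 1.1672·25 + 0.0892·5 = 75.3170
  x_7 = 0.1588·43 + 0.1810·34 + 0.1580·84 + 0.0790·14 + 0.1909·91 + 0.1859·74 + 0.1886·25 + 1.1806·5 = 69.1040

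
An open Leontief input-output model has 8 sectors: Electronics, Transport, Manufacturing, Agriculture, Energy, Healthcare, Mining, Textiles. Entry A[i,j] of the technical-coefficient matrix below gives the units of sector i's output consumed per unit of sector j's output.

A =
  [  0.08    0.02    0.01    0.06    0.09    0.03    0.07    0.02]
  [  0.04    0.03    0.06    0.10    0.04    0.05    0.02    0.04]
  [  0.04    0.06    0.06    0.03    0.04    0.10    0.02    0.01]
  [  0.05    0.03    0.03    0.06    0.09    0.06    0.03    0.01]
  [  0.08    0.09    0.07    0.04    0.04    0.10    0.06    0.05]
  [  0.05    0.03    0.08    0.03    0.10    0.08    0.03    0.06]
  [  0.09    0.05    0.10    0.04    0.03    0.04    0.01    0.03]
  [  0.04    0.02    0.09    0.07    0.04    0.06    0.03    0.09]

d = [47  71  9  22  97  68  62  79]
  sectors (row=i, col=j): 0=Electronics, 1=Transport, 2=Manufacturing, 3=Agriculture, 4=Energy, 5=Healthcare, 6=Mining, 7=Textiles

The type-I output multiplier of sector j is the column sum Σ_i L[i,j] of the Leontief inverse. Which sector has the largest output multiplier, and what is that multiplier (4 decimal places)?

Form M = I − A:
  [  0.92   -0.02   -0.01   -0.06   -0.09   -0.03   -0.07   -0.02]
  [ -0.04    0.97   -0.06   -0.10   -0.04   -0.05   -0.02   -0.04]
  [ -0.04   -0.06    0.94   -0.03   -0.04   -0.10   -0.02   -0.01]
  [ -0.05   -0.03   -0.03    0.94   -0.09   -0.06   -0.03   -0.01]
  [ -0.08   -0.09   -0.07   -0.04    0.96   -0.10   -0.06   -0.05]
  [ -0.05   -0.03   -0.08   -0.03   -0.10    0.92   -0.03   -0.06]
  [ -0.09   -0.05   -0.10   -0.04   -0.03   -0.04    0.99   -0.03]
  [ -0.04   -0.02   -0.09   -0.07   -0.04   -0.06   -0.03    0.91]
Leontief inverse L = M⁻¹:
  [  1.1228    0.0492    0.0482    0.0936    0.1304    0.0718    0.0956    0.0434]
  [  0.0765    1.0566    0.0971    0.1333    0.0815    0.0940    0.0424    0.0627]
  [  0.0750    0.0860    1.0978    0.0612    0.0797    0.1431    0.0412    0.0333]
  [  0.0883    0.0584    0.0668    1.0914    0.1296    0.1031    0.0538    0.0329]
  [  0.1322    0.1262    0.1251    0.0877    1.0957    0.1590    0.0909    0.0845]
  [  0.0968    0.0660    0.1304    0.0693    0.1479    1.1371    0.0591    0.0923]
  [  0.1275    0.0769    0.1361    0.0742    0.0710    0.0840    1.0341    0.0520]
  [  0.0816    0.0508    0.1365    0.1079    0.0856    0.1120    0.0553    1.1195]
Total output x = L · d:
  x_0 = 1.1228·47 + 0.0492·71 + 0.0482·9 + 0.0936·22 + 0.1304·97 + 0.0718·68 + 0.0956·62 + 0.0434·79 = 85.6372
  x_1 = 0.0765·47 + 1.0566·71 + 0.0971·9 + 0.1333·22 + 0.0815·97 + 0.0940·68 + 0.0424·62 + 0.0627·79 = 104.2961
  x_2 = 0.0750·47 + 0.0860·71 + 1.0978·9 + 0.0612·22 + 0.0797·97 + 0.1431·68 + 0.0412·62 + 0.0333·79 = 43.4978
  x_3 = 0.0883·47 + 0.0584·71 + 0.0668·9 + 1.0914·22 + 0.1296·97 + 0.1031·68 + 0.0538·62 + 0.0329·79 = 58.4237
  x_4 = 0.1322·47 + 0.1262·71 + 0.1251·9 + 0.0877·22 + 1.0957·97 + 0.1590·68 + 0.0909·62 + 0.0845·79 = 147.6306
  x_5 = 0.0968·47 + 0.0660·71 + 0.1304·9 + 0.0693·22 + 0.1479·97 + 1.1371·68 + 0.0591·62 + 0.0923·79 = 114.5556
  x_6 = 0.1275·47 + 0.0769·71 + 0.1361·9 + 0.0742·22 + 0.0710·97 + 0.0840·68 + 1.0341·62 + 0.0520·79 = 95.1367
  x_7 = 0.0816·47 + 0.0508·71 + 0.1365·9 + 0.1079·22 + 0.0856·97 + 0.1120·68 + 0.0553·62 + 1.1195·79 = 118.8445
Output multipliers (column sums of L):
  Electronics: 1.8006
  Transport: 1.5700
  Manufacturing: 1.8380
  Agriculture: 1.7186
  Energy: 1.8213
  Healthcare: 1.9040
  Mining: 1.4725
  Textiles: 1.5207

Healthcare (1.9040)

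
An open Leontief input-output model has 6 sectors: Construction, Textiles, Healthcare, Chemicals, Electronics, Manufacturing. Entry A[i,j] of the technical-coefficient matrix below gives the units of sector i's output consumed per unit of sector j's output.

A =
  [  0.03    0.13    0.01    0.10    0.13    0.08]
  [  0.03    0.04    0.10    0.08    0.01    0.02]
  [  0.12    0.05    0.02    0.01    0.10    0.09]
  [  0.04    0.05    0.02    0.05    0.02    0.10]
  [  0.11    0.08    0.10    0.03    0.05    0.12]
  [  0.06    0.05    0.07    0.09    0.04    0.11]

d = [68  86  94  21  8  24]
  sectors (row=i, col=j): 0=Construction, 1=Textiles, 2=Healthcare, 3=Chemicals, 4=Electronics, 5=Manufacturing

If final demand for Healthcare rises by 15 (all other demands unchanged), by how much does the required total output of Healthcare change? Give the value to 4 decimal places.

Form M = I − A:
  [  0.97   -0.13   -0.01   -0.10   -0.13   -0.08]
  [ -0.03    0.96   -0.10   -0.08   -0.01   -0.02]
  [ -0.12   -0.05    0.98   -0.01   -0.10   -0.09]
  [ -0.04   -0.05   -0.02    0.95   -0.02   -0.10]
  [ -0.11   -0.08   -0.10   -0.03    0.95   -0.12]
  [ -0.06   -0.05   -0.07   -0.09   -0.04    0.89]
Leontief inverse L = M⁻¹:
  [  1.0776    0.1781    0.0594    0.1481    0.1648    0.1457]
  [  0.0598    1.0675    0.1196    0.1041    0.0366    0.0581]
  [  0.1616    0.0995    1.0585    0.0551    0.1420    0.1491]
  [  0.0661    0.0785    0.0451    1.0813    0.0433    0.1396]
  [  0.1619    0.1353    0.1431    0.0827    1.1010    0.1898]
  [  0.1027    0.0938    0.1050    0.1332    0.0782    1.1711]
Total output x = L · d:
  x_0 = 1.0776·68 + 0.1781·86 + 0.0594·94 + 0.1481·21 + 0.1648·8 + 0.1457·24 = 102.1007
  x_1 = 0.0598·68 + 1.0675·86 + 0.1196·94 + 0.1041·21 + 0.0366·8 + 0.0581·24 = 110.9868
  x_2 = 0.1616·68 + 0.0995·86 + 1.0585·94 + 0.0551·21 + 0.1420·8 + 0.1491·24 = 124.9182
  x_3 = 0.0661·68 + 0.0785·86 + 0.0451·94 + 1.0813·21 + 0.0433·8 + 0.1396·24 = 41.8950
  x_4 = 0.1619·68 + 0.1353·86 + 0.1431·94 + 0.0827·21 + 1.1010·8 + 0.1898·24 = 51.1919
  x_5 = 0.1027·68 + 0.0938·86 + 0.1050·94 + 0.1332·21 + 0.0782·8 + 1.1711·24 = 56.4471
Δx_2 = L[2,2] · Δd_2 = 1.0585 · 15 = 15.8772

15.8772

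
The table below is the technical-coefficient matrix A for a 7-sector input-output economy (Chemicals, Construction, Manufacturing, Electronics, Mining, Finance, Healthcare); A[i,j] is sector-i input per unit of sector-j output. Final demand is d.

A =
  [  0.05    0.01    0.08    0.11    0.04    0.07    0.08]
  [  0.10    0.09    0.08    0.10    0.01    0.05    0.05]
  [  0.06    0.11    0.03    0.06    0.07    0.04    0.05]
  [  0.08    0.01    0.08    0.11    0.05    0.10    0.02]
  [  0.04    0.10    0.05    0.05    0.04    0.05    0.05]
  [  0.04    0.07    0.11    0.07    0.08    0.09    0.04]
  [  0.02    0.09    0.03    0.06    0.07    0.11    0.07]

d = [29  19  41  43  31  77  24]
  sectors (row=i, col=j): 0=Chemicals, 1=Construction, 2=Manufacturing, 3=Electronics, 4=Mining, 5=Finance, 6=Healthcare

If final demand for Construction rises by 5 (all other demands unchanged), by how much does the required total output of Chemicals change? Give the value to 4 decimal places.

Form M = I − A:
  [  0.95   -0.01   -0.08   -0.11   -0.04   -0.07   -0.08]
  [ -0.10    0.91   -0.08   -0.10   -0.01   -0.05   -0.05]
  [ -0.06   -0.11    0.97   -0.06   -0.07   -0.04   -0.05]
  [ -0.08   -0.01   -0.08    0.89   -0.05   -0.10   -0.02]
  [ -0.04   -0.10   -0.05   -0.05    0.96   -0.05   -0.05]
  [ -0.04   -0.07   -0.11   -0.07   -0.08    0.91   -0.04]
  [ -0.02   -0.09   -0.03   -0.06   -0.07   -0.11    0.93]
Leontief inverse L = M⁻¹:
  [  1.0937    0.0611    0.1325    0.1740    0.0845    0.1314    0.1184]
  [  0.1530    1.1434    0.1400    0.1752    0.0540    0.1143    0.0937]
  [  0.1060    0.1610    1.0820    0.1235    0.1057    0.0946    0.0884]
  [  0.1261    0.0595    0.1373    1.1770    0.0949    0.1607    0.0587]
  [  0.0819    0.1478    0.0970    0.1071    1.0737    0.0997    0.0845]
  [  0.0925    0.1342    0.1703    0.1415    0.1273    1.1536    0.0838]
  [  0.0670    0.1480    0.0876    0.1254    0.1124    0.1712    1.1098]
Total output x = L · d:
  x_0 = 1.0937·29 + 0.0611·19 + 0.1325·41 + 0.1740·43 + 0.0845·31 + 0.1314·77 + 0.1184·24 = 61.3717
  x_1 = 0.1530·29 + 1.1434·19 + 0.1400·41 + 0.1752·43 + 0.0540·31 + 0.1143·77 + 0.0937·24 = 52.1597
  x_2 = 0.1060·29 + 0.1610·19 + 1.0820·41 + 0.1235·43 + 0.1057·31 + 0.0946·77 + 0.0884·24 = 68.4883
  x_3 = 0.1261·29 + 0.0595·19 + 0.1373·41 + 1.1770·43 + 0.0949·31 + 0.1607·77 + 0.0587·24 = 77.7501
  x_4 = 0.0819·29 + 0.1478·19 + 0.0970·41 + 0.1071·43 + 1.0737·31 + 0.0997·77 + 0.0845·24 = 56.7596
  x_5 = 0.0925·29 + 0.1342·19 + 0.1703·41 + 0.1415·43 + 0.1273·31 + 1.1536·77 + 0.0838·24 = 113.0823
  x_6 = 0.0670·29 + 0.1480·19 + 0.0876·41 + 0.1254·43 + 0.1124·31 + 0.1712·77 + 1.1098·24 = 57.0470
Δx_0 = L[0,1] · Δd_1 = 0.0611 · 5 = 0.3053

0.3053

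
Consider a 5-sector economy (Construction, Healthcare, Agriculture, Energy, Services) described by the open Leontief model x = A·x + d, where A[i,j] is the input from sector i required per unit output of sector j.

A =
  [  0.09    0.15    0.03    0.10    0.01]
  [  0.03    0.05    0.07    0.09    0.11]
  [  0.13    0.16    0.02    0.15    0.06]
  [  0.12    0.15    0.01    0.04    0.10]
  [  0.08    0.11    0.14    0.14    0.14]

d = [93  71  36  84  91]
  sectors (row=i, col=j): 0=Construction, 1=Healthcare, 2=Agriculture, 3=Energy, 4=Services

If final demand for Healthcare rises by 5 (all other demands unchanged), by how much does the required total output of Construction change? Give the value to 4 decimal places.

Form M = I − A:
  [  0.91   -0.15   -0.03   -0.10   -0.01]
  [ -0.03    0.95   -0.07   -0.09   -0.11]
  [ -0.13   -0.16    0.98   -0.15   -0.06]
  [ -0.12   -0.15   -0.01    0.96   -0.10]
  [ -0.08   -0.11   -0.14   -0.14    0.86]
Leontief inverse L = M⁻¹:
  [  1.1417    0.2232    0.0618    0.1589    0.0646]
  [  0.0887    1.1298    0.1095    0.1573    0.1715]
  [  0.2041    0.2648    1.0676    0.2330    0.1378]
  [  0.1774    0.2328    0.0571    1.1150    0.1655]
  [  0.1797    0.2463    0.2028    0.2543    1.2401]
Total output x = L · d:
  x_0 = 1.1417·93 + 0.2232·71 + 0.0618·36 + 0.1589·84 + 0.0646·91 = 143.4843
  x_1 = 0.0887·93 + 1.1298·71 + 0.1095·36 + 0.1573·84 + 0.1715·91 = 121.2195
  x_2 = 0.2041·93 + 0.2648·71 + 1.0676·36 + 0.2330·84 + 0.1378·91 = 108.3285
  x_3 = 0.1774·93 + 0.2328·71 + 0.0571·36 + 1.1150·84 + 0.1655·91 = 143.8078
  x_4 = 0.1797·93 + 0.2463·71 + 0.2028·36 + 0.2543·84 + 1.2401·91 = 175.7116
Δx_0 = L[0,1] · Δd_1 = 0.2232 · 5 = 1.1162

1.1162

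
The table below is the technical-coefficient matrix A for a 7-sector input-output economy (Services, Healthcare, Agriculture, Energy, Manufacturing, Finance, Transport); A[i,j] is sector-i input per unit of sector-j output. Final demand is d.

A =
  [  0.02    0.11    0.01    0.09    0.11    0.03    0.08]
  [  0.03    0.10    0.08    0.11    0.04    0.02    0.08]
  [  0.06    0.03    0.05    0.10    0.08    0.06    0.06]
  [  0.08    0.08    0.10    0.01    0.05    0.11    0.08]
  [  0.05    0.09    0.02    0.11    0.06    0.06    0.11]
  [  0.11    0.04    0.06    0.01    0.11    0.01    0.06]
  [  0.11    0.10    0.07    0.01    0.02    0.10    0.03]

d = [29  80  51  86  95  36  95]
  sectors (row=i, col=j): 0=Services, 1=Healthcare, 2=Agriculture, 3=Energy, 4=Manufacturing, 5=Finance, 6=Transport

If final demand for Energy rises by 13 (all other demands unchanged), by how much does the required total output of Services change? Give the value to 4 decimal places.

1.8694

Form M = I − A:
  [  0.98   -0.11   -0.01   -0.09   -0.11   -0.03   -0.08]
  [ -0.03    0.90   -0.08   -0.11   -0.04   -0.02   -0.08]
  [ -0.06   -0.03    0.95   -0.10   -0.08   -0.06   -0.06]
  [ -0.08   -0.08   -0.10    0.99   -0.05   -0.11   -0.08]
  [ -0.05   -0.09   -0.02   -0.11    0.94   -0.06   -0.11]
  [ -0.11   -0.04   -0.06   -0.01   -0.11    0.99   -0.06]
  [ -0.11   -0.10   -0.07   -0.01   -0.02   -0.10    0.97]
Leontief inverse L = M⁻¹:
  [  1.0744    0.1813    0.0606    0.1438    0.1586    0.0798    0.1421]
  [  0.0857    1.1684    0.1333    0.1634    0.0912    0.0721    0.1400]
  [  0.1146    0.0952    1.0960    0.1489    0.1339    0.1085    0.1193]
  [  0.1409    0.1518    0.1499    1.0706    0.1141    0.1569    0.1443]
  [  0.1126    0.1670    0.0761    0.1635    1.1165    0.1149    0.1750]
  [  0.1533    0.1031    0.0953    0.0645    0.1593    1.0511    0.1155]
  [  0.1585    0.1635    0.1126    0.0650    0.0777    0.1367    1.0871]
Total output x = L · d:
  x_0 = 1.0744·29 + 0.1813·80 + 0.0606·51 + 0.1438·86 + 0.1586·95 + 0.0798·36 + 0.1421·95 = 92.5608
  x_1 = 0.0857·29 + 1.1684·80 + 0.1333·51 + 0.1634·86 + 0.0912·95 + 0.0721·36 + 0.1400·95 = 141.3599
  x_2 = 0.1146·29 + 0.0952·80 + 1.0960·51 + 0.1489·86 + 0.1339·95 + 0.1085·36 + 0.1193·95 = 107.5981
  x_3 = 0.1409·29 + 0.1518·80 + 0.1499·51 + 1.0706·86 + 0.1141·95 + 0.1569·36 + 0.1443·95 = 146.1466
  x_4 = 0.1126·29 + 0.1670·80 + 0.0761·51 + 0.1635·86 + 1.1165·95 + 0.1149·36 + 0.1750·95 = 161.3889
  x_5 = 0.1533·29 + 0.1031·80 + 0.0953·51 + 0.0645·86 + 0.1593·95 + 1.0511·36 + 0.1155·95 = 87.0516
  x_6 = 0.1585·29 + 0.1635·80 + 0.1126·51 + 0.0650·86 + 0.0777·95 + 0.1367·36 + 1.0871·95 = 144.5814
Δx_0 = L[0,3] · Δd_3 = 0.1438 · 13 = 1.8694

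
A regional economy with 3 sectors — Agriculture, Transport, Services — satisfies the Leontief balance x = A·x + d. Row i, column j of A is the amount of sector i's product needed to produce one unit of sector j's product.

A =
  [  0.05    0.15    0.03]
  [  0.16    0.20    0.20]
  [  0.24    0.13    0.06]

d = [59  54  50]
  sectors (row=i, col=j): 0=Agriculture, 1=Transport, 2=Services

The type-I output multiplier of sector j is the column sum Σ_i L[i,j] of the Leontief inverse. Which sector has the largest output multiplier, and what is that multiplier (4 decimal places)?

Form M = I − A:
  [  0.95   -0.15   -0.03]
  [ -0.16    0.80   -0.20]
  [ -0.24   -0.13    0.94]
Leontief inverse L = M⁻¹:
  [  1.1108    0.2217    0.0826]
  [  0.3036    1.3554    0.2981]
  [  0.3256    0.2440    1.1261]
Total output x = L · d:
  x_0 = 1.1108·59 + 0.2217·54 + 0.0826·50 = 81.6435
  x_1 = 0.3036·59 + 1.3554·54 + 0.2981·50 = 106.0029
  x_2 = 0.3256·59 + 0.2440·54 + 1.1261·50 = 88.6966
Output multipliers (column sums of L):
  Agriculture: 1.7400
  Transport: 1.8211
  Services: 1.5068

Transport (1.8211)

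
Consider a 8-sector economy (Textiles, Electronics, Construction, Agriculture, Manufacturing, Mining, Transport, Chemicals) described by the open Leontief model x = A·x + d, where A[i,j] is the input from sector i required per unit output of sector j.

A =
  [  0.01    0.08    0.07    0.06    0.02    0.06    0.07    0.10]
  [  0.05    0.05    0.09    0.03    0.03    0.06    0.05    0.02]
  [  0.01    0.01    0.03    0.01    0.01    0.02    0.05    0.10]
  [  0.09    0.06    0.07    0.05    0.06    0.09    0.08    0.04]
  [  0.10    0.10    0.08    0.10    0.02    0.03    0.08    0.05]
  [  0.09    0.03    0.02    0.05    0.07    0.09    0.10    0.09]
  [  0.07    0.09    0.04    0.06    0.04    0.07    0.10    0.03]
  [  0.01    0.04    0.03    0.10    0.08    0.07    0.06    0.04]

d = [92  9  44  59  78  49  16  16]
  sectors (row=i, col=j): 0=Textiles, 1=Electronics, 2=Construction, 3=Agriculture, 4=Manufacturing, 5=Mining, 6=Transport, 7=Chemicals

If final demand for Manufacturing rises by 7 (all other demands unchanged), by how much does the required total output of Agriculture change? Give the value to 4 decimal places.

Form M = I − A:
  [  0.99   -0.08   -0.07   -0.06   -0.02   -0.06   -0.07   -0.10]
  [ -0.05    0.95   -0.09   -0.03   -0.03   -0.06   -0.05   -0.02]
  [ -0.01   -0.01    0.97   -0.01   -0.01   -0.02   -0.05   -0.10]
  [ -0.09   -0.06   -0.07    0.95   -0.06   -0.09   -0.08   -0.04]
  [ -0.10   -0.10   -0.08   -0.10    0.98   -0.03   -0.08   -0.05]
  [ -0.09   -0.03   -0.02   -0.05   -0.07    0.91   -0.10   -0.09]
  [ -0.07   -0.09   -0.04   -0.06   -0.04   -0.07    0.90   -0.03]
  [ -0.01   -0.04   -0.03   -0.10   -0.08   -0.07   -0.06    0.96]
Leontief inverse L = M⁻¹:
  [  1.0545    0.1253    0.1127    0.1077    0.0586    0.1143    0.1325    0.1466]
  [  0.0846    1.0864    0.1244    0.0651    0.0566    0.1008    0.1001    0.0627]
  [  0.0304    0.0339    1.0498    0.0381    0.0316    0.0480    0.0823    0.1235]
  [  0.1437    0.1176    0.1221    1.1057    0.1009    0.1523    0.1554    0.1006]
  [  0.1509    0.1576    0.1357    0.1537    1.0609    0.0937    0.1536    0.1084]
  [  0.1467    0.0922    0.0727    0.1131    0.1156    1.1565    0.1794    0.1495]
  [  0.1216    0.1449    0.0902    0.1109    0.0784    0.1295    1.1703    0.0825]
  [  0.0613    0.0888    0.0741    0.1482    0.1162    0.1230    0.1233    1.0852]
Total output x = L · d:
  x_0 = 1.0545·92 + 0.1253·9 + 0.1127·44 + 0.1077·59 + 0.0586·78 + 0.1143·49 + 0.1325·16 + 0.1466·16 = 124.1011
  x_1 = 0.0846·92 + 1.0864·9 + 0.1244·44 + 0.0651·59 + 0.0566·78 + 0.1008·49 + 0.1001·16 + 0.0627·16 = 38.8423
  x_2 = 0.0304·92 + 0.0339·9 + 1.0498·44 + 0.0381·59 + 0.0316·78 + 0.0480·49 + 0.0823·16 + 0.1235·16 = 59.6457
  x_3 = 0.1437·92 + 0.1176·9 + 0.1221·44 + 1.1057·59 + 0.1009·78 + 0.1523·49 + 0.1554·16 + 0.1006·16 = 104.3212
  x_4 = 0.1509·92 + 0.1576·9 + 0.1357·44 + 0.1537·59 + 1.0609·78 + 0.0937·49 + 0.1536·16 + 0.1084·16 = 121.8735
  x_5 = 0.1467·92 + 0.0922·9 + 0.0727·44 + 0.1131·59 + 0.1156·78 + 1.1565·49 + 0.1794·16 + 0.1495·16 = 95.1459
  x_6 = 0.1216·92 + 0.1449·9 + 0.0902·44 + 0.1109·59 + 0.0784·78 + 0.1295·49 + 1.1703·16 + 0.0825·16 = 55.4992
  x_7 = 0.0613·92 + 0.0888·9 + 0.0741·44 + 0.1482·59 + 0.1162·78 + 0.1230·49 + 0.1233·16 + 1.0852·16 = 52.8711
Δx_3 = L[3,4] · Δd_4 = 0.1009 · 7 = 0.7064

0.7064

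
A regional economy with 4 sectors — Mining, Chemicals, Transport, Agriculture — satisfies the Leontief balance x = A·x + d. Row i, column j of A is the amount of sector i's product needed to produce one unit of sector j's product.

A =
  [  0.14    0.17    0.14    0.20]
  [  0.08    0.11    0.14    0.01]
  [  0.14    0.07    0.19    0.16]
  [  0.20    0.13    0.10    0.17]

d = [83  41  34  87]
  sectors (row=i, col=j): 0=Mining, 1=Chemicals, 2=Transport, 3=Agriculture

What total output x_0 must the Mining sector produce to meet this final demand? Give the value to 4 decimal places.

170.9207

Form M = I − A:
  [  0.86   -0.17   -0.14   -0.20]
  [ -0.08    0.89   -0.14   -0.01]
  [ -0.14   -0.07    0.81   -0.16]
  [ -0.20   -0.13   -0.10    0.83]
Leontief inverse L = M⁻¹:
  [  1.3409    0.3401    0.3390    0.3926]
  [  0.1759    1.1921    0.2494    0.1048]
  [  0.3239    0.2201    1.3712    0.3450]
  [  0.3897    0.2952    0.2860    1.3574]
Total output x = L · d:
  x_0 = 1.3409·83 + 0.3401·41 + 0.3390·34 + 0.3926·87 = 170.9207
  x_1 = 0.1759·83 + 1.1921·41 + 0.2494·34 + 0.1048·87 = 81.0712
  x_2 = 0.3239·83 + 0.2201·41 + 1.3712·34 + 0.3450·87 = 112.5506
  x_3 = 0.3897·83 + 0.2952·41 + 0.2860·34 + 1.3574·87 = 172.2632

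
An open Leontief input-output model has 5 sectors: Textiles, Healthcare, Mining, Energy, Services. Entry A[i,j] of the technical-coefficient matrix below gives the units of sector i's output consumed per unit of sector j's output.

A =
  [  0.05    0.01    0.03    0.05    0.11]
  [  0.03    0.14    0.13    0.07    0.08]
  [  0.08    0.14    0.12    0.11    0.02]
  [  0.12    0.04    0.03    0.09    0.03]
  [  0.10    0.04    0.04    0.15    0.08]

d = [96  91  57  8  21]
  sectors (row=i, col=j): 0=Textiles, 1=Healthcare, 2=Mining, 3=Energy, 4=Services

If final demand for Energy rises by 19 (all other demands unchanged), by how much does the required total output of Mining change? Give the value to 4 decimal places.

Form M = I − A:
  [  0.95   -0.01   -0.03   -0.05   -0.11]
  [ -0.03    0.86   -0.13   -0.07   -0.08]
  [ -0.08   -0.14    0.88   -0.11   -0.02]
  [ -0.12   -0.04   -0.03    0.91   -0.03]
  [ -0.10   -0.04   -0.04   -0.15    0.92]
Leontief inverse L = M⁻¹:
  [  1.0837    0.0314    0.0509    0.0906    0.1364]
  [  0.0851    1.2073    0.1917    0.1412    0.1239]
  [  0.1351    0.2050    1.1802    0.1766    0.0654]
  [  0.1561    0.0665    0.0565    1.1297    0.0625]
  [  0.1528    0.0757    0.0744    0.2079    1.1202]
Total output x = L · d:
  x_0 = 1.0837·96 + 0.0314·91 + 0.0509·57 + 0.0906·8 + 0.1364·21 = 113.3852
  x_1 = 0.0851·96 + 1.2073·91 + 0.1917·57 + 0.1412·8 + 0.1239·21 = 132.6986
  x_2 = 0.1351·96 + 0.2050·91 + 1.1802·57 + 0.1766·8 + 0.0654·21 = 101.6764
  x_3 = 0.1561·96 + 0.0665·91 + 0.0565·57 + 1.1297·8 + 0.0625·21 = 34.6087
  x_4 = 0.1528·96 + 0.0757·91 + 0.0744·57 + 0.2079·8 + 1.1202·21 = 50.9835
Δx_2 = L[2,3] · Δd_3 = 0.1766 · 19 = 3.3560

3.3560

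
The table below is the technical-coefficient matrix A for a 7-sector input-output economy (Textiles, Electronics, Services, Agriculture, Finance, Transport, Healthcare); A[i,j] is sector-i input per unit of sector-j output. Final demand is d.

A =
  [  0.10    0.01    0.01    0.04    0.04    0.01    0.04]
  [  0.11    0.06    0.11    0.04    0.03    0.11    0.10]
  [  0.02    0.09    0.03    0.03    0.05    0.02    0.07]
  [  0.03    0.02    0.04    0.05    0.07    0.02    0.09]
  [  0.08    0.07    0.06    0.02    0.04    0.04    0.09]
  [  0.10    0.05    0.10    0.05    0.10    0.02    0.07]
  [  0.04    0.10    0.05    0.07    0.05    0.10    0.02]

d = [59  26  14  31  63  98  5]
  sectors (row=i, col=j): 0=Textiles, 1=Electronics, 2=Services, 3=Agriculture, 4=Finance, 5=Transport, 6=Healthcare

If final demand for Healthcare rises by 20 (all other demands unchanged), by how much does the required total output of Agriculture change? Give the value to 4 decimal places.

Form M = I − A:
  [  0.90   -0.01   -0.01   -0.04   -0.04   -0.01   -0.04]
  [ -0.11    0.94   -0.11   -0.04   -0.03   -0.11   -0.10]
  [ -0.02   -0.09    0.97   -0.03   -0.05   -0.02   -0.07]
  [ -0.03   -0.02   -0.04    0.95   -0.07   -0.02   -0.09]
  [ -0.08   -0.07   -0.06   -0.02    0.96   -0.04   -0.09]
  [ -0.10   -0.05   -0.10   -0.05   -0.10    0.98   -0.07]
  [ -0.04   -0.10   -0.05   -0.07   -0.05   -0.10    0.98]
Leontief inverse L = M⁻¹:
  [  1.1279    0.0283    0.0267    0.0568    0.0593    0.0253    0.0633]
  [  0.1732    1.1135    0.1600    0.0805    0.0802    0.1510    0.1577]
  [  0.0577    0.1233    1.0632    0.0533    0.0764    0.0512    0.1064]
  [  0.0631    0.0529    0.0681    1.0733    0.0974    0.0465    0.1237]
  [  0.1266    0.1095    0.0965    0.0492    1.0735    0.0738    0.1316]
  [  0.1526    0.0962    0.1395    0.0823    0.1389    1.0554    0.1217]
  [  0.0932    0.1402    0.0957    0.1008    0.0904    0.1338    1.0725]
Total output x = L · d:
  x_0 = 1.1279·59 + 0.0283·26 + 0.0267·14 + 0.0568·31 + 0.0593·63 + 0.0253·98 + 0.0633·5 = 75.9485
  x_1 = 0.1732·59 + 1.1135·26 + 0.1600·14 + 0.0805·31 + 0.0802·63 + 0.1510·98 + 0.1577·5 = 64.5457
  x_2 = 0.0577·59 + 0.1233·26 + 1.0632·14 + 0.0533·31 + 0.0764·63 + 0.0512·98 + 0.1064·5 = 33.5089
  x_3 = 0.0631·59 + 0.0529·26 + 0.0681·14 + 1.0733·31 + 0.0974·63 + 0.0465·98 + 0.1237·5 = 50.6278
  x_4 = 0.1266·59 + 0.1095·26 + 0.0965·14 + 0.0492·31 + 1.0735·63 + 0.0738·98 + 0.1316·5 = 88.7183
  x_5 = 0.1526·59 + 0.0962·26 + 0.1395·14 + 0.0823·31 + 0.1389·63 + 1.0554·98 + 0.1217·5 = 128.7970
  x_6 = 0.0932·59 + 0.1402·26 + 0.0957·14 + 0.1008·31 + 0.0904·63 + 0.1338·98 + 1.0725·5 = 37.7832
Δx_3 = L[3,6] · Δd_6 = 0.1237 · 20 = 2.4733

2.4733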